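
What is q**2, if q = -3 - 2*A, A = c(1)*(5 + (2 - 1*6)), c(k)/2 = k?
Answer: 49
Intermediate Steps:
c(k) = 2*k
A = 2 (A = (2*1)*(5 + (2 - 1*6)) = 2*(5 + (2 - 6)) = 2*(5 - 4) = 2*1 = 2)
q = -7 (q = -3 - 2*2 = -3 - 4 = -7)
q**2 = (-7)**2 = 49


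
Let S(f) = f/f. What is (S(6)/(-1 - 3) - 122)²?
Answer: 239121/16 ≈ 14945.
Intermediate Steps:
S(f) = 1
(S(6)/(-1 - 3) - 122)² = (1/(-1 - 3) - 122)² = (1/(-4) - 122)² = (-¼*1 - 122)² = (-¼ - 122)² = (-489/4)² = 239121/16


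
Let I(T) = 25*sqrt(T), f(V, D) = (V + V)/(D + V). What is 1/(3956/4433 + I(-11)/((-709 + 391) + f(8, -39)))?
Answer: 1709780107626448/1655639151050811 + 150380071849150*I*sqrt(11)/1655639151050811 ≈ 1.0327 + 0.30125*I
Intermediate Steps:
f(V, D) = 2*V/(D + V) (f(V, D) = (2*V)/(D + V) = 2*V/(D + V))
1/(3956/4433 + I(-11)/((-709 + 391) + f(8, -39))) = 1/(3956/4433 + (25*sqrt(-11))/((-709 + 391) + 2*8/(-39 + 8))) = 1/(3956*(1/4433) + (25*(I*sqrt(11)))/(-318 + 2*8/(-31))) = 1/(3956/4433 + (25*I*sqrt(11))/(-318 + 2*8*(-1/31))) = 1/(3956/4433 + (25*I*sqrt(11))/(-318 - 16/31)) = 1/(3956/4433 + (25*I*sqrt(11))/(-9874/31)) = 1/(3956/4433 + (25*I*sqrt(11))*(-31/9874)) = 1/(3956/4433 - 775*I*sqrt(11)/9874)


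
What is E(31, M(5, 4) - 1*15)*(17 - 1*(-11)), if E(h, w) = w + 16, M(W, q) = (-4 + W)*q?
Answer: 140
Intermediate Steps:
M(W, q) = q*(-4 + W)
E(h, w) = 16 + w
E(31, M(5, 4) - 1*15)*(17 - 1*(-11)) = (16 + (4*(-4 + 5) - 1*15))*(17 - 1*(-11)) = (16 + (4*1 - 15))*(17 + 11) = (16 + (4 - 15))*28 = (16 - 11)*28 = 5*28 = 140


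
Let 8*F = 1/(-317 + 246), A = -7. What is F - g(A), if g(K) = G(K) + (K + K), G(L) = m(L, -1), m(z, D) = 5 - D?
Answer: 4543/568 ≈ 7.9982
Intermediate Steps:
G(L) = 6 (G(L) = 5 - 1*(-1) = 5 + 1 = 6)
g(K) = 6 + 2*K (g(K) = 6 + (K + K) = 6 + 2*K)
F = -1/568 (F = 1/(8*(-317 + 246)) = (⅛)/(-71) = (⅛)*(-1/71) = -1/568 ≈ -0.0017606)
F - g(A) = -1/568 - (6 + 2*(-7)) = -1/568 - (6 - 14) = -1/568 - 1*(-8) = -1/568 + 8 = 4543/568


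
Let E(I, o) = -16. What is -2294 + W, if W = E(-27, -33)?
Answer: -2310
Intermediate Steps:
W = -16
-2294 + W = -2294 - 16 = -2310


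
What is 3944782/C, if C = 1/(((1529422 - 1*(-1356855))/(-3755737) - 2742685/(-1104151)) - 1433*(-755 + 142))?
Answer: 14369913823491440622880262/4146900764287 ≈ 3.4652e+12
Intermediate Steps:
C = 4146900764287/3642765005389763141 (C = 1/(((1529422 + 1356855)*(-1/3755737) - 2742685*(-1/1104151)) - 1433*(-613)) = 1/((2886277*(-1/3755737) + 2742685/1104151) + 878429) = 1/((-2886277/3755737 + 2742685/1104151) + 878429) = 1/(7113917898018/4146900764287 + 878429) = 1/(3642765005389763141/4146900764287) = 4146900764287/3642765005389763141 ≈ 1.1384e-6)
3944782/C = 3944782/(4146900764287/3642765005389763141) = 3944782*(3642765005389763141/4146900764287) = 14369913823491440622880262/4146900764287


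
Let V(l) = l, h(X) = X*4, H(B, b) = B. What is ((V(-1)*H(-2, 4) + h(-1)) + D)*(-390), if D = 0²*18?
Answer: 780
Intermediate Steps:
h(X) = 4*X
D = 0 (D = 0*18 = 0)
((V(-1)*H(-2, 4) + h(-1)) + D)*(-390) = ((-1*(-2) + 4*(-1)) + 0)*(-390) = ((2 - 4) + 0)*(-390) = (-2 + 0)*(-390) = -2*(-390) = 780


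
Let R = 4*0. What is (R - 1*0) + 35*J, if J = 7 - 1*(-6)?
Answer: 455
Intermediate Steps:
J = 13 (J = 7 + 6 = 13)
R = 0
(R - 1*0) + 35*J = (0 - 1*0) + 35*13 = (0 + 0) + 455 = 0 + 455 = 455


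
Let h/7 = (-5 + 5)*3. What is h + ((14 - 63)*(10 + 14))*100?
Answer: -117600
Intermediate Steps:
h = 0 (h = 7*((-5 + 5)*3) = 7*(0*3) = 7*0 = 0)
h + ((14 - 63)*(10 + 14))*100 = 0 + ((14 - 63)*(10 + 14))*100 = 0 - 49*24*100 = 0 - 1176*100 = 0 - 117600 = -117600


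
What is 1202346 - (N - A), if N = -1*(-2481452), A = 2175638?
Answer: 896532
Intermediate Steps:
N = 2481452
1202346 - (N - A) = 1202346 - (2481452 - 1*2175638) = 1202346 - (2481452 - 2175638) = 1202346 - 1*305814 = 1202346 - 305814 = 896532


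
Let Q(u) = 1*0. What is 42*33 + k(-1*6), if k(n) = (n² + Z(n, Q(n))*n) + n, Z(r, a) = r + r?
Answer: 1488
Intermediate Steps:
Q(u) = 0
Z(r, a) = 2*r
k(n) = n + 3*n² (k(n) = (n² + (2*n)*n) + n = (n² + 2*n²) + n = 3*n² + n = n + 3*n²)
42*33 + k(-1*6) = 42*33 + (-1*6)*(1 + 3*(-1*6)) = 1386 - 6*(1 + 3*(-6)) = 1386 - 6*(1 - 18) = 1386 - 6*(-17) = 1386 + 102 = 1488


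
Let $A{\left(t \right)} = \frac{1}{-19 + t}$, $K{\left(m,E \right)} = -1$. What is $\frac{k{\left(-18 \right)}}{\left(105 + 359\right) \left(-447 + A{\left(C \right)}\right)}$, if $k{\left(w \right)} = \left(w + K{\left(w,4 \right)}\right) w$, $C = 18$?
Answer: $- \frac{171}{103936} \approx -0.0016452$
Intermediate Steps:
$k{\left(w \right)} = w \left(-1 + w\right)$ ($k{\left(w \right)} = \left(w - 1\right) w = \left(-1 + w\right) w = w \left(-1 + w\right)$)
$\frac{k{\left(-18 \right)}}{\left(105 + 359\right) \left(-447 + A{\left(C \right)}\right)} = \frac{\left(-18\right) \left(-1 - 18\right)}{\left(105 + 359\right) \left(-447 + \frac{1}{-19 + 18}\right)} = \frac{\left(-18\right) \left(-19\right)}{464 \left(-447 + \frac{1}{-1}\right)} = \frac{342}{464 \left(-447 - 1\right)} = \frac{342}{464 \left(-448\right)} = \frac{342}{-207872} = 342 \left(- \frac{1}{207872}\right) = - \frac{171}{103936}$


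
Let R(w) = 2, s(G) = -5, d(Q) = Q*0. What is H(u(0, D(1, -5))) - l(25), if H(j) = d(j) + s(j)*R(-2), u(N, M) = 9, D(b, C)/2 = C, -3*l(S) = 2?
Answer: -28/3 ≈ -9.3333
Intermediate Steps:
l(S) = -2/3 (l(S) = -1/3*2 = -2/3)
d(Q) = 0
D(b, C) = 2*C
H(j) = -10 (H(j) = 0 - 5*2 = 0 - 10 = -10)
H(u(0, D(1, -5))) - l(25) = -10 - 1*(-2/3) = -10 + 2/3 = -28/3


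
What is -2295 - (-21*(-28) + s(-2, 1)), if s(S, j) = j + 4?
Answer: -2888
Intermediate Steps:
s(S, j) = 4 + j
-2295 - (-21*(-28) + s(-2, 1)) = -2295 - (-21*(-28) + (4 + 1)) = -2295 - (588 + 5) = -2295 - 1*593 = -2295 - 593 = -2888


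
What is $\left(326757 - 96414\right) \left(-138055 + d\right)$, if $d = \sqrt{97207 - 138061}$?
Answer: $-31800002865 + 230343 i \sqrt{40854} \approx -3.18 \cdot 10^{10} + 4.6558 \cdot 10^{7} i$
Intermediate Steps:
$d = i \sqrt{40854}$ ($d = \sqrt{-40854} = i \sqrt{40854} \approx 202.12 i$)
$\left(326757 - 96414\right) \left(-138055 + d\right) = \left(326757 - 96414\right) \left(-138055 + i \sqrt{40854}\right) = 230343 \left(-138055 + i \sqrt{40854}\right) = -31800002865 + 230343 i \sqrt{40854}$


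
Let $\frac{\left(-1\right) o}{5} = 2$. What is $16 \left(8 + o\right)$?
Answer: $-32$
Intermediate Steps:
$o = -10$ ($o = \left(-5\right) 2 = -10$)
$16 \left(8 + o\right) = 16 \left(8 - 10\right) = 16 \left(-2\right) = -32$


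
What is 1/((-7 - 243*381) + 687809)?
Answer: 1/595219 ≈ 1.6801e-6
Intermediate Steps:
1/((-7 - 243*381) + 687809) = 1/((-7 - 92583) + 687809) = 1/(-92590 + 687809) = 1/595219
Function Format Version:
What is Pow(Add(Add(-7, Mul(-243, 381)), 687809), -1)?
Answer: Rational(1, 595219) ≈ 1.6801e-6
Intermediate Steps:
Pow(Add(Add(-7, Mul(-243, 381)), 687809), -1) = Pow(Add(Add(-7, -92583), 687809), -1) = Pow(Add(-92590, 687809), -1) = Pow(595219, -1) = Rational(1, 595219)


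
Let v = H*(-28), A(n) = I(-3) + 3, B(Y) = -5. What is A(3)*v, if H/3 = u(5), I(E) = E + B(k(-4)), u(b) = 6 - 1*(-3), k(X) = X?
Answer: 3780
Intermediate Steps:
u(b) = 9 (u(b) = 6 + 3 = 9)
I(E) = -5 + E (I(E) = E - 5 = -5 + E)
H = 27 (H = 3*9 = 27)
A(n) = -5 (A(n) = (-5 - 3) + 3 = -8 + 3 = -5)
v = -756 (v = 27*(-28) = -756)
A(3)*v = -5*(-756) = 3780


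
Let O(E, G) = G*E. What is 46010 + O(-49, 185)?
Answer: 36945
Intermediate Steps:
O(E, G) = E*G
46010 + O(-49, 185) = 46010 - 49*185 = 46010 - 9065 = 36945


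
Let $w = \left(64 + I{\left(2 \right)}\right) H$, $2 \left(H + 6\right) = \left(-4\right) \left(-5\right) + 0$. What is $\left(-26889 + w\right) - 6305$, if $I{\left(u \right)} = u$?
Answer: $-32930$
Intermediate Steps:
$H = 4$ ($H = -6 + \frac{\left(-4\right) \left(-5\right) + 0}{2} = -6 + \frac{20 + 0}{2} = -6 + \frac{1}{2} \cdot 20 = -6 + 10 = 4$)
$w = 264$ ($w = \left(64 + 2\right) 4 = 66 \cdot 4 = 264$)
$\left(-26889 + w\right) - 6305 = \left(-26889 + 264\right) - 6305 = -26625 - 6305 = -32930$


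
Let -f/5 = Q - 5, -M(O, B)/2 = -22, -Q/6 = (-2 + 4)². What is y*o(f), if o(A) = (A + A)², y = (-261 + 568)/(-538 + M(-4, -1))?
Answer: -12909350/247 ≈ -52265.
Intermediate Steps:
Q = -24 (Q = -6*(-2 + 4)² = -6*2² = -6*4 = -24)
M(O, B) = 44 (M(O, B) = -2*(-22) = 44)
y = -307/494 (y = (-261 + 568)/(-538 + 44) = 307/(-494) = 307*(-1/494) = -307/494 ≈ -0.62146)
f = 145 (f = -5*(-24 - 5) = -5*(-29) = 145)
o(A) = 4*A² (o(A) = (2*A)² = 4*A²)
y*o(f) = -614*145²/247 = -614*21025/247 = -307/494*84100 = -12909350/247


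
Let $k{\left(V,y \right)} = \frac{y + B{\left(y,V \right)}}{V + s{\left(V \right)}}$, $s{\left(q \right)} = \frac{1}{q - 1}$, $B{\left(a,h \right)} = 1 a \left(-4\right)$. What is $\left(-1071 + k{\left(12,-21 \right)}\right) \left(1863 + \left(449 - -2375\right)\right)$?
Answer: $- \frac{94911750}{19} \approx -4.9954 \cdot 10^{6}$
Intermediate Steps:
$B{\left(a,h \right)} = - 4 a$ ($B{\left(a,h \right)} = a \left(-4\right) = - 4 a$)
$s{\left(q \right)} = \frac{1}{-1 + q}$
$k{\left(V,y \right)} = - \frac{3 y}{V + \frac{1}{-1 + V}}$ ($k{\left(V,y \right)} = \frac{y - 4 y}{V + \frac{1}{-1 + V}} = \frac{\left(-3\right) y}{V + \frac{1}{-1 + V}} = - \frac{3 y}{V + \frac{1}{-1 + V}}$)
$\left(-1071 + k{\left(12,-21 \right)}\right) \left(1863 + \left(449 - -2375\right)\right) = \left(-1071 + 3 \left(-21\right) \frac{1}{1 + 12^{2} - 12} \left(1 - 12\right)\right) \left(1863 + \left(449 - -2375\right)\right) = \left(-1071 + 3 \left(-21\right) \frac{1}{1 + 144 - 12} \left(1 - 12\right)\right) \left(1863 + \left(449 + 2375\right)\right) = \left(-1071 + 3 \left(-21\right) \frac{1}{133} \left(-11\right)\right) \left(1863 + 2824\right) = \left(-1071 + 3 \left(-21\right) \frac{1}{133} \left(-11\right)\right) 4687 = \left(-1071 + \frac{99}{19}\right) 4687 = \left(- \frac{20250}{19}\right) 4687 = - \frac{94911750}{19}$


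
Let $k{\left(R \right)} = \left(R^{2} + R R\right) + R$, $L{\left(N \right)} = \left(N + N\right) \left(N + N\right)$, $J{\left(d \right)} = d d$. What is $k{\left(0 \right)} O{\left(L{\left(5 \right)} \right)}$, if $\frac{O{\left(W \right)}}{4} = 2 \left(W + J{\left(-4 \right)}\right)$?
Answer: $0$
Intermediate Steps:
$J{\left(d \right)} = d^{2}$
$L{\left(N \right)} = 4 N^{2}$ ($L{\left(N \right)} = 2 N 2 N = 4 N^{2}$)
$O{\left(W \right)} = 128 + 8 W$ ($O{\left(W \right)} = 4 \cdot 2 \left(W + \left(-4\right)^{2}\right) = 4 \cdot 2 \left(W + 16\right) = 4 \cdot 2 \left(16 + W\right) = 4 \left(32 + 2 W\right) = 128 + 8 W$)
$k{\left(R \right)} = R + 2 R^{2}$ ($k{\left(R \right)} = \left(R^{2} + R^{2}\right) + R = 2 R^{2} + R = R + 2 R^{2}$)
$k{\left(0 \right)} O{\left(L{\left(5 \right)} \right)} = 0 \left(1 + 2 \cdot 0\right) \left(128 + 8 \cdot 4 \cdot 5^{2}\right) = 0 \left(1 + 0\right) \left(128 + 8 \cdot 4 \cdot 25\right) = 0 \cdot 1 \left(128 + 8 \cdot 100\right) = 0 \left(128 + 800\right) = 0 \cdot 928 = 0$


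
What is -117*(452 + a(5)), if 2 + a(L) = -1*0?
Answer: -52650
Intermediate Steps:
a(L) = -2 (a(L) = -2 - 1*0 = -2 + 0 = -2)
-117*(452 + a(5)) = -117*(452 - 2) = -117*450 = -52650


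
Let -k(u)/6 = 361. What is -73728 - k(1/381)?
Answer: -71562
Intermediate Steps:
k(u) = -2166 (k(u) = -6*361 = -2166)
-73728 - k(1/381) = -73728 - 1*(-2166) = -73728 + 2166 = -71562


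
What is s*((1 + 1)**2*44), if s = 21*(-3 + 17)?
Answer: 51744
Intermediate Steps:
s = 294 (s = 21*14 = 294)
s*((1 + 1)**2*44) = 294*((1 + 1)**2*44) = 294*(2**2*44) = 294*(4*44) = 294*176 = 51744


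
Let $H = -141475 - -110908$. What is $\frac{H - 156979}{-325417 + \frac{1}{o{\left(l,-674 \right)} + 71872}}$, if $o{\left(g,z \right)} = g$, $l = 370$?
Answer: $\frac{13548698132}{23508774913} \approx 0.57633$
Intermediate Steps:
$H = -30567$ ($H = -141475 + 110908 = -30567$)
$\frac{H - 156979}{-325417 + \frac{1}{o{\left(l,-674 \right)} + 71872}} = \frac{-30567 - 156979}{-325417 + \frac{1}{370 + 71872}} = - \frac{187546}{-325417 + \frac{1}{72242}} = - \frac{187546}{- \frac{23508774913}{72242}} = \left(-187546\right) \left(- \frac{72242}{23508774913}\right) = \frac{13548698132}{23508774913}$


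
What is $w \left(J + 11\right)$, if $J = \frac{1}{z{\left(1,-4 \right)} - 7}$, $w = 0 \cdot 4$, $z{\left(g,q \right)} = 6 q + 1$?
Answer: $0$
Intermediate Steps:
$z{\left(g,q \right)} = 1 + 6 q$
$w = 0$
$J = - \frac{1}{30}$ ($J = \frac{1}{\left(1 + 6 \left(-4\right)\right) - 7} = \frac{1}{\left(1 - 24\right) - 7} = \frac{1}{-23 - 7} = \frac{1}{-30} = - \frac{1}{30} \approx -0.033333$)
$w \left(J + 11\right) = 0 \left(- \frac{1}{30} + 11\right) = 0 \cdot \frac{329}{30} = 0$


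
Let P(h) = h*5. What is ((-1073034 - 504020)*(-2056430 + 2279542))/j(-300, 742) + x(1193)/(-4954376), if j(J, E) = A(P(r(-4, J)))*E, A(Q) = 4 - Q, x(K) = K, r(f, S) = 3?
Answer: 124517508182338913/2888401208 ≈ 4.3110e+7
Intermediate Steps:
P(h) = 5*h
j(J, E) = -11*E (j(J, E) = (4 - 5*3)*E = (4 - 1*15)*E = (4 - 15)*E = -11*E)
((-1073034 - 504020)*(-2056430 + 2279542))/j(-300, 742) + x(1193)/(-4954376) = ((-1073034 - 504020)*(-2056430 + 2279542))/((-11*742)) + 1193/(-4954376) = -1577054*223112/(-8162) + 1193*(-1/4954376) = -351859672048*(-1/8162) - 1193/4954376 = 175929836024/4081 - 1193/4954376 = 124517508182338913/2888401208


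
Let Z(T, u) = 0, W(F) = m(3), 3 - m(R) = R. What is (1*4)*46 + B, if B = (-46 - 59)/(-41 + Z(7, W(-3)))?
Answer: 7649/41 ≈ 186.56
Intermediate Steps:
m(R) = 3 - R
W(F) = 0 (W(F) = 3 - 1*3 = 3 - 3 = 0)
B = 105/41 (B = (-46 - 59)/(-41 + 0) = -105/(-41) = -105*(-1/41) = 105/41 ≈ 2.5610)
(1*4)*46 + B = (1*4)*46 + 105/41 = 4*46 + 105/41 = 184 + 105/41 = 7649/41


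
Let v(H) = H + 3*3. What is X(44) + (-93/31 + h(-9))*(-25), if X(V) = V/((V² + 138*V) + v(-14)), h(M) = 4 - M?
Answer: -2000706/8003 ≈ -249.99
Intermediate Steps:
v(H) = 9 + H (v(H) = H + 9 = 9 + H)
X(V) = V/(-5 + V² + 138*V) (X(V) = V/((V² + 138*V) + (9 - 14)) = V/((V² + 138*V) - 5) = V/(-5 + V² + 138*V))
X(44) + (-93/31 + h(-9))*(-25) = 44/(-5 + 44² + 138*44) + (-93/31 + (4 - 1*(-9)))*(-25) = 44/(-5 + 1936 + 6072) + (-93*1/31 + (4 + 9))*(-25) = 44/8003 + (-3 + 13)*(-25) = 44*(1/8003) + 10*(-25) = 44/8003 - 250 = -2000706/8003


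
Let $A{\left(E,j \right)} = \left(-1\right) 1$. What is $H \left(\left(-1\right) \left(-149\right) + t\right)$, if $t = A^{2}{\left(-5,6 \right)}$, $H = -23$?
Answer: $-3450$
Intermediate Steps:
$A{\left(E,j \right)} = -1$
$t = 1$ ($t = \left(-1\right)^{2} = 1$)
$H \left(\left(-1\right) \left(-149\right) + t\right) = - 23 \left(\left(-1\right) \left(-149\right) + 1\right) = - 23 \left(149 + 1\right) = \left(-23\right) 150 = -3450$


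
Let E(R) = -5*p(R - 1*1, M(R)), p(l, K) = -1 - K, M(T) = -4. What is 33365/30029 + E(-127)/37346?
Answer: 1245598855/1121463034 ≈ 1.1107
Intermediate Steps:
E(R) = -15 (E(R) = -5*(-1 - 1*(-4)) = -5*(-1 + 4) = -5*3 = -15)
33365/30029 + E(-127)/37346 = 33365/30029 - 15/37346 = 1245598855/1121463034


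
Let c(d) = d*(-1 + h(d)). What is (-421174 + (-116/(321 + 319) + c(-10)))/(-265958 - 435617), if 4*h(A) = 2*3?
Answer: 67388669/112252000 ≈ 0.60033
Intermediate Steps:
h(A) = 3/2 (h(A) = (2*3)/4 = (¼)*6 = 3/2)
c(d) = d/2 (c(d) = d*(-1 + 3/2) = d*(½) = d/2)
(-421174 + (-116/(321 + 319) + c(-10)))/(-265958 - 435617) = (-421174 + (-116/(321 + 319) + (½)*(-10)))/(-265958 - 435617) = (-421174 + (-116/640 - 5))/(-701575) = (-421174 + (-116*1/640 - 5))*(-1/701575) = (-421174 + (-29/160 - 5))*(-1/701575) = (-421174 - 829/160)*(-1/701575) = -67388669/160*(-1/701575) = 67388669/112252000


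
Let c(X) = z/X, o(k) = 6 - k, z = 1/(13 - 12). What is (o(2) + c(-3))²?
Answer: 121/9 ≈ 13.444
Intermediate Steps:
z = 1 (z = 1/1 = 1)
c(X) = 1/X
(o(2) + c(-3))² = ((6 - 1*2) + 1/(-3))² = ((6 - 2) - ⅓)² = (4 - ⅓)² = (11/3)² = 121/9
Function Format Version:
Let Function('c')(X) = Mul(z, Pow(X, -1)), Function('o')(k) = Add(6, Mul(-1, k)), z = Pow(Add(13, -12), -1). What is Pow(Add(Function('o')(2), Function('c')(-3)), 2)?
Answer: Rational(121, 9) ≈ 13.444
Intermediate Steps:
z = 1 (z = Pow(1, -1) = 1)
Function('c')(X) = Pow(X, -1) (Function('c')(X) = Mul(1, Pow(X, -1)) = Pow(X, -1))
Pow(Add(Function('o')(2), Function('c')(-3)), 2) = Pow(Add(Add(6, Mul(-1, 2)), Pow(-3, -1)), 2) = Pow(Add(Add(6, -2), Rational(-1, 3)), 2) = Pow(Add(4, Rational(-1, 3)), 2) = Pow(Rational(11, 3), 2) = Rational(121, 9)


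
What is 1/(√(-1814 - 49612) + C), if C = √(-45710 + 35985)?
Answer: -I/(3*√5714 + 5*√389) ≈ -0.0030732*I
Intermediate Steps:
C = 5*I*√389 (C = √(-9725) = 5*I*√389 ≈ 98.615*I)
1/(√(-1814 - 49612) + C) = 1/(√(-1814 - 49612) + 5*I*√389) = 1/(√(-51426) + 5*I*√389) = 1/(3*I*√5714 + 5*I*√389)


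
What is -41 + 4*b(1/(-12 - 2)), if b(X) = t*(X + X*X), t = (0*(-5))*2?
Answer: -41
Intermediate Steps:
t = 0 (t = 0*2 = 0)
b(X) = 0 (b(X) = 0*(X + X*X) = 0*(X + X²) = 0)
-41 + 4*b(1/(-12 - 2)) = -41 + 4*0 = -41 + 0 = -41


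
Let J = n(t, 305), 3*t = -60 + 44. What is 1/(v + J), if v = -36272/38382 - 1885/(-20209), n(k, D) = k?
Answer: -387830919/2398766957 ≈ -0.16168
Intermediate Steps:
t = -16/3 (t = (-60 + 44)/3 = (1/3)*(-16) = -16/3 ≈ -5.3333)
J = -16/3 ≈ -5.3333
v = -330335389/387830919 (v = -36272*1/38382 - 1885*(-1/20209) = -18136/19191 + 1885/20209 = -330335389/387830919 ≈ -0.85175)
1/(v + J) = 1/(-330335389/387830919 - 16/3) = 1/(-2398766957/387830919) = -387830919/2398766957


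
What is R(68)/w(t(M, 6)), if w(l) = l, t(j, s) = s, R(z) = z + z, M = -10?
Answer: 68/3 ≈ 22.667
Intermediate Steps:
R(z) = 2*z
R(68)/w(t(M, 6)) = (2*68)/6 = 136*(⅙) = 68/3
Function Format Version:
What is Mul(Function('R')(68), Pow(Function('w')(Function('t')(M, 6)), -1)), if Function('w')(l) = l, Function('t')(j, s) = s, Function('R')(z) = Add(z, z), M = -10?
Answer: Rational(68, 3) ≈ 22.667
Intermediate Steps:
Function('R')(z) = Mul(2, z)
Mul(Function('R')(68), Pow(Function('w')(Function('t')(M, 6)), -1)) = Mul(Mul(2, 68), Pow(6, -1)) = Mul(136, Rational(1, 6)) = Rational(68, 3)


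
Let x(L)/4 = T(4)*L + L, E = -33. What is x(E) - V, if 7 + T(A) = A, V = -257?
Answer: 521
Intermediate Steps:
T(A) = -7 + A
x(L) = -8*L (x(L) = 4*((-7 + 4)*L + L) = 4*(-3*L + L) = 4*(-2*L) = -8*L)
x(E) - V = -8*(-33) - 1*(-257) = 264 + 257 = 521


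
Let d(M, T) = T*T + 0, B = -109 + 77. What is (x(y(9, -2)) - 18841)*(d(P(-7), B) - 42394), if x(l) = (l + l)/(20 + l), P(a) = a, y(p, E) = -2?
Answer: 2338384090/3 ≈ 7.7946e+8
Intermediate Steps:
B = -32
d(M, T) = T² (d(M, T) = T² + 0 = T²)
x(l) = 2*l/(20 + l) (x(l) = (2*l)/(20 + l) = 2*l/(20 + l))
(x(y(9, -2)) - 18841)*(d(P(-7), B) - 42394) = (2*(-2)/(20 - 2) - 18841)*((-32)² - 42394) = (2*(-2)/18 - 18841)*(1024 - 42394) = (2*(-2)*(1/18) - 18841)*(-41370) = (-2/9 - 18841)*(-41370) = -169571/9*(-41370) = 2338384090/3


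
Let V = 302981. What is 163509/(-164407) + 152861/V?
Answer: -24408701902/49812197267 ≈ -0.49001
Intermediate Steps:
163509/(-164407) + 152861/V = 163509/(-164407) + 152861/302981 = 163509*(-1/164407) + 152861*(1/302981) = -163509/164407 + 152861/302981 = -24408701902/49812197267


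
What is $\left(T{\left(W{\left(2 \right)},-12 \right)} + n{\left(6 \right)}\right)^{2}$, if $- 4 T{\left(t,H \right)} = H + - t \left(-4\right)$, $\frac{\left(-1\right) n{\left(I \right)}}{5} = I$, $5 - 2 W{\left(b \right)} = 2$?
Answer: $\frac{3249}{4} \approx 812.25$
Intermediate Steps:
$W{\left(b \right)} = \frac{3}{2}$ ($W{\left(b \right)} = \frac{5}{2} - 1 = \frac{3}{2}$)
$n{\left(I \right)} = - 5 I$
$T{\left(t,H \right)} = - t - \frac{H}{4}$ ($T{\left(t,H \right)} = - \frac{H + - t \left(-4\right)}{4} = - \frac{H + 4 t}{4} = - t - \frac{H}{4}$)
$\left(T{\left(W{\left(2 \right)},-12 \right)} + n{\left(6 \right)}\right)^{2} = \left(\left(\left(-1\right) \frac{3}{2} - -3\right) - 30\right)^{2} = \left(\left(- \frac{3}{2} + 3\right) - 30\right)^{2} = \left(\frac{3}{2} - 30\right)^{2} = \left(- \frac{57}{2}\right)^{2} = \frac{3249}{4}$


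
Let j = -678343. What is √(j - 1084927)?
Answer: I*√1763270 ≈ 1327.9*I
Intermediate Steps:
√(j - 1084927) = √(-678343 - 1084927) = √(-1763270) = I*√1763270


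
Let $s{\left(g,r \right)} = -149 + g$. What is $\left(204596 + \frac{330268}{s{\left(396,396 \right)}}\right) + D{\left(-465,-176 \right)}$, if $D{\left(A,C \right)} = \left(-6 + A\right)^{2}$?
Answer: $\frac{105660207}{247} \approx 4.2777 \cdot 10^{5}$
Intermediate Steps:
$\left(204596 + \frac{330268}{s{\left(396,396 \right)}}\right) + D{\left(-465,-176 \right)} = \left(204596 + \frac{330268}{-149 + 396}\right) + \left(-6 - 465\right)^{2} = \left(204596 + \frac{330268}{247}\right) + \left(-471\right)^{2} = \left(204596 + 330268 \cdot \frac{1}{247}\right) + 221841 = \left(204596 + \frac{330268}{247}\right) + 221841 = \frac{50865480}{247} + 221841 = \frac{105660207}{247}$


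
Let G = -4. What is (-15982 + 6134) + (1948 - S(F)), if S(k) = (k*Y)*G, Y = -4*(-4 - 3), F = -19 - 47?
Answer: -15292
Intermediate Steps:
F = -66
Y = 28 (Y = -4*(-7) = 28)
S(k) = -112*k (S(k) = (k*28)*(-4) = (28*k)*(-4) = -112*k)
(-15982 + 6134) + (1948 - S(F)) = (-15982 + 6134) + (1948 - (-112)*(-66)) = -9848 + (1948 - 1*7392) = -9848 + (1948 - 7392) = -9848 - 5444 = -15292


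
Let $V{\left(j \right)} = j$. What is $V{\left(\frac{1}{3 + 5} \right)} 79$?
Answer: $\frac{79}{8} \approx 9.875$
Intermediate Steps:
$V{\left(\frac{1}{3 + 5} \right)} 79 = \frac{1}{3 + 5} \cdot 79 = \frac{1}{8} \cdot 79 = \frac{79}{8}$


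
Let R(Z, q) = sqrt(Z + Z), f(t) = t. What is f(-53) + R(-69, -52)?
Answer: -53 + I*sqrt(138) ≈ -53.0 + 11.747*I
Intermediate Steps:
R(Z, q) = sqrt(2)*sqrt(Z) (R(Z, q) = sqrt(2*Z) = sqrt(2)*sqrt(Z))
f(-53) + R(-69, -52) = -53 + sqrt(2)*sqrt(-69) = -53 + sqrt(2)*(I*sqrt(69)) = -53 + I*sqrt(138)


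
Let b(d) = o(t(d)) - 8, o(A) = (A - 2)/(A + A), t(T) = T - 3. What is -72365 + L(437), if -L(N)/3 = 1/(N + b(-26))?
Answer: -1802829419/24913 ≈ -72365.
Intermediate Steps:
t(T) = -3 + T
o(A) = (-2 + A)/(2*A) (o(A) = (-2 + A)/((2*A)) = (-2 + A)*(1/(2*A)) = (-2 + A)/(2*A))
b(d) = -8 + (-5 + d)/(2*(-3 + d)) (b(d) = (-2 + (-3 + d))/(2*(-3 + d)) - 8 = (-5 + d)/(2*(-3 + d)) - 8 = -8 + (-5 + d)/(2*(-3 + d)))
L(N) = -3/(-433/58 + N) (L(N) = -3/(N + (43 - 15*(-26))/(2*(-3 - 26))) = -3/(N + (1/2)*(43 + 390)/(-29)) = -3/(N + (1/2)*(-1/29)*433) = -3/(N - 433/58) = -3/(-433/58 + N))
-72365 + L(437) = -72365 - 174/(-433 + 58*437) = -72365 - 174/(-433 + 25346) = -72365 - 174/24913 = -1802829419/24913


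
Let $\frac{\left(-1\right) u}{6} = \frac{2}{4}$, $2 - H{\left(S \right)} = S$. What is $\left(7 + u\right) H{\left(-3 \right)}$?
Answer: $20$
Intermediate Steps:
$H{\left(S \right)} = 2 - S$
$u = -3$ ($u = - 6 \cdot \frac{2}{4} = - 6 \cdot 2 \cdot \frac{1}{4} = \left(-6\right) \frac{1}{2} = -3$)
$\left(7 + u\right) H{\left(-3 \right)} = \left(7 - 3\right) \left(2 - -3\right) = 4 \left(2 + 3\right) = 4 \cdot 5 = 20$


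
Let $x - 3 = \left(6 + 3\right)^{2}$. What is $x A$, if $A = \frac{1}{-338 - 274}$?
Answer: $- \frac{7}{51} \approx -0.13725$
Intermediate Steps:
$x = 84$ ($x = 3 + \left(6 + 3\right)^{2} = 3 + 9^{2} = 3 + 81 = 84$)
$A = - \frac{1}{612}$ ($A = \frac{1}{-612} = - \frac{1}{612} \approx -0.001634$)
$x A = 84 \left(- \frac{1}{612}\right) = - \frac{7}{51}$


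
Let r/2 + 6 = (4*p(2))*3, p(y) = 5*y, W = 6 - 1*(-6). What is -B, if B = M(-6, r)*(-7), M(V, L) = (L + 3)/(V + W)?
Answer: 539/2 ≈ 269.50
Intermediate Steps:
W = 12 (W = 6 + 6 = 12)
r = 228 (r = -12 + 2*((4*(5*2))*3) = -12 + 2*((4*10)*3) = -12 + 2*(40*3) = -12 + 2*120 = -12 + 240 = 228)
M(V, L) = (3 + L)/(12 + V) (M(V, L) = (L + 3)/(V + 12) = (3 + L)/(12 + V))
B = -539/2 (B = ((3 + 228)/(12 - 6))*(-7) = (231/6)*(-7) = ((⅙)*231)*(-7) = (77/2)*(-7) = -539/2 ≈ -269.50)
-B = -1*(-539/2) = 539/2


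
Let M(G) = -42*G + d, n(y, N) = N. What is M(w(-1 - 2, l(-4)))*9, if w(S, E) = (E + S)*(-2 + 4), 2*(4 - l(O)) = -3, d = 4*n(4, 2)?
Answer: -1818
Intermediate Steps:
d = 8 (d = 4*2 = 8)
l(O) = 11/2 (l(O) = 4 - 1/2*(-3) = 4 + 3/2 = 11/2)
w(S, E) = 2*E + 2*S (w(S, E) = (E + S)*2 = 2*E + 2*S)
M(G) = 8 - 42*G (M(G) = -42*G + 8 = 8 - 42*G)
M(w(-1 - 2, l(-4)))*9 = (8 - 42*(2*(11/2) + 2*(-1 - 2)))*9 = (8 - 42*(11 + 2*(-3)))*9 = (8 - 42*(11 - 6))*9 = (8 - 42*5)*9 = (8 - 210)*9 = -202*9 = -1818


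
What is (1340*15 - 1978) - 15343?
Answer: 2779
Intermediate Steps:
(1340*15 - 1978) - 15343 = (20100 - 1978) - 15343 = 18122 - 15343 = 2779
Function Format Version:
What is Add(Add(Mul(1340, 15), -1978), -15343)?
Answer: 2779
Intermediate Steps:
Add(Add(Mul(1340, 15), -1978), -15343) = Add(Add(20100, -1978), -15343) = Add(18122, -15343) = 2779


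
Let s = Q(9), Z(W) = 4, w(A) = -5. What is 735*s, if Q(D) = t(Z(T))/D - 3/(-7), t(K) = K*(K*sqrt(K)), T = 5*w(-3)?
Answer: 8785/3 ≈ 2928.3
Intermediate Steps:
T = -25 (T = 5*(-5) = -25)
t(K) = K**(5/2) (t(K) = K*K**(3/2) = K**(5/2))
Q(D) = 3/7 + 32/D (Q(D) = 4**(5/2)/D - 3/(-7) = 32/D - 3*(-1/7) = 32/D + 3/7 = 3/7 + 32/D)
s = 251/63 (s = 3/7 + 32/9 = 251/63 ≈ 3.9841)
735*s = 735*(251/63) = 8785/3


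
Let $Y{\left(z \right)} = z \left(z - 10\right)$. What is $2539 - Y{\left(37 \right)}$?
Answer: $1540$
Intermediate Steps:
$Y{\left(z \right)} = z \left(-10 + z\right)$
$2539 - Y{\left(37 \right)} = 2539 - 37 \left(-10 + 37\right) = 2539 - 37 \cdot 27 = 2539 - 999 = 1540$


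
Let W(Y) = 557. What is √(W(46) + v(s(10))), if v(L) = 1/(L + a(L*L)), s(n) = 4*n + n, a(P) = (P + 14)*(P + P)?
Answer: 431*√18951110182/2514010 ≈ 23.601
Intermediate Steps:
a(P) = 2*P*(14 + P) (a(P) = (14 + P)*(2*P) = 2*P*(14 + P))
s(n) = 5*n
v(L) = 1/(L + 2*L²*(14 + L²)) (v(L) = 1/(L + 2*(L*L)*(14 + L*L)) = 1/(L + 2*L²*(14 + L²)))
√(W(46) + v(s(10))) = √(557 + 1/(((5*10))*(1 + 2*(5*10)*(14 + (5*10)²)))) = √(557 + 1/(50*(1 + 2*50*(14 + 50²)))) = √(557 + 1/(50*(1 + 2*50*(14 + 2500)))) = √(557 + 1/(50*(1 + 2*50*2514))) = √(557 + 1/(50*(1 + 251400))) = √(557 + (1/50)/251401) = √(557 + (1/50)*(1/251401)) = √(557 + 1/12570050) = √(7001517851/12570050) = 431*√18951110182/2514010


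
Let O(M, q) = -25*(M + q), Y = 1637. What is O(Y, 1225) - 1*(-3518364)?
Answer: 3446814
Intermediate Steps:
O(M, q) = -25*M - 25*q
O(Y, 1225) - 1*(-3518364) = (-25*1637 - 25*1225) - 1*(-3518364) = (-40925 - 30625) + 3518364 = -71550 + 3518364 = 3446814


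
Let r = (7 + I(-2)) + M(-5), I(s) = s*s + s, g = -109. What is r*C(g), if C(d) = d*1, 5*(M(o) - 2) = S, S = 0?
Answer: -1199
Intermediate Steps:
M(o) = 2 (M(o) = 2 + (1/5)*0 = 2 + 0 = 2)
C(d) = d
I(s) = s + s**2 (I(s) = s**2 + s = s + s**2)
r = 11 (r = (7 - 2*(1 - 2)) + 2 = (7 - 2*(-1)) + 2 = (7 + 2) + 2 = 9 + 2 = 11)
r*C(g) = 11*(-109) = -1199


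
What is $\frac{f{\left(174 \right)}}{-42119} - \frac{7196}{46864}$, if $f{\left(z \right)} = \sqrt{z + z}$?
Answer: $- \frac{1799}{11716} - \frac{2 \sqrt{87}}{42119} \approx -0.15399$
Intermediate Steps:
$f{\left(z \right)} = \sqrt{2} \sqrt{z}$ ($f{\left(z \right)} = \sqrt{2 z} = \sqrt{2} \sqrt{z}$)
$\frac{f{\left(174 \right)}}{-42119} - \frac{7196}{46864} = \frac{\sqrt{2} \sqrt{174}}{-42119} - \frac{7196}{46864} = 2 \sqrt{87} \left(- \frac{1}{42119}\right) - \frac{1799}{11716} = - \frac{2 \sqrt{87}}{42119} - \frac{1799}{11716} = - \frac{1799}{11716} - \frac{2 \sqrt{87}}{42119}$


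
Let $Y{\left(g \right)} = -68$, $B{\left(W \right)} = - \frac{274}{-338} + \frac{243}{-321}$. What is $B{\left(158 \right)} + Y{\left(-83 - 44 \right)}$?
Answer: $- \frac{1228674}{18083} \approx -67.946$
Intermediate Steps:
$B{\left(W \right)} = \frac{970}{18083}$ ($B{\left(W \right)} = \left(-274\right) \left(- \frac{1}{338}\right) + 243 \left(- \frac{1}{321}\right) = \frac{137}{169} - \frac{81}{107} = \frac{970}{18083}$)
$B{\left(158 \right)} + Y{\left(-83 - 44 \right)} = \frac{970}{18083} - 68 = - \frac{1228674}{18083}$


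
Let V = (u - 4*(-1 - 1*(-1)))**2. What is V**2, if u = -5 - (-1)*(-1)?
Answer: 1296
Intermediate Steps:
u = -6 (u = -5 - 1*1 = -5 - 1 = -6)
V = 36 (V = (-6 - 4*(-1 - 1*(-1)))**2 = (-6 - 4*(-1 + 1))**2 = (-6 - 4*0)**2 = (-6 + 0)**2 = (-6)**2 = 36)
V**2 = 36**2 = 1296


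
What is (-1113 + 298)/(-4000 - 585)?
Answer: 163/917 ≈ 0.17775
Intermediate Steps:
(-1113 + 298)/(-4000 - 585) = -815/(-4585) = -815*(-1/4585) = 163/917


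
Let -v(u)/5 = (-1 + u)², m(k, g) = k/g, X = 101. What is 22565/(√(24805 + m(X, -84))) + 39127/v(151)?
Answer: -39127/112500 + 45130*√43753899/2083519 ≈ 142.93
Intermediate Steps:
v(u) = -5*(-1 + u)²
22565/(√(24805 + m(X, -84))) + 39127/v(151) = 22565/(√(24805 + 101/(-84))) + 39127/((-5*(-1 + 151)²)) = 22565/(√(24805 + 101*(-1/84))) + 39127/((-5*150²)) = 22565/(√(24805 - 101/84)) + 39127/((-5*22500)) = 22565/(√(2083519/84)) + 39127/(-112500) = 22565/((√43753899/42)) + 39127*(-1/112500) = 22565*(2*√43753899/2083519) - 39127/112500 = 45130*√43753899/2083519 - 39127/112500 = -39127/112500 + 45130*√43753899/2083519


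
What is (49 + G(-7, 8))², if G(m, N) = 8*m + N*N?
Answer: 3249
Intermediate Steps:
G(m, N) = N² + 8*m (G(m, N) = 8*m + N² = N² + 8*m)
(49 + G(-7, 8))² = (49 + (8² + 8*(-7)))² = (49 + (64 - 56))² = (49 + 8)² = 57² = 3249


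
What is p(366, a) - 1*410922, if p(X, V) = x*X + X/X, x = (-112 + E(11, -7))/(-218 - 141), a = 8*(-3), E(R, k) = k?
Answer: -147477085/359 ≈ -4.1080e+5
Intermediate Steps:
a = -24
x = 119/359 (x = (-112 - 7)/(-218 - 141) = -119/(-359) = -119*(-1/359) = 119/359 ≈ 0.33148)
p(X, V) = 1 + 119*X/359 (p(X, V) = 119*X/359 + X/X = 119*X/359 + 1 = 1 + 119*X/359)
p(366, a) - 1*410922 = (1 + (119/359)*366) - 1*410922 = (1 + 43554/359) - 410922 = 43913/359 - 410922 = -147477085/359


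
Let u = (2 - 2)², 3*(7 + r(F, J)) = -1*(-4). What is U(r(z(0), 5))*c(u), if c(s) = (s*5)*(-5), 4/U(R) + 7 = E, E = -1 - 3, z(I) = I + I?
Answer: 0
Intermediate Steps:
z(I) = 2*I
E = -4
r(F, J) = -17/3 (r(F, J) = -7 + (-1*(-4))/3 = -7 + (⅓)*4 = -7 + 4/3 = -17/3)
U(R) = -4/11 (U(R) = 4/(-7 - 4) = 4/(-11) = 4*(-1/11) = -4/11)
u = 0 (u = 0² = 0)
c(s) = -25*s (c(s) = (5*s)*(-5) = -25*s)
U(r(z(0), 5))*c(u) = -(-100)*0/11 = -4/11*0 = 0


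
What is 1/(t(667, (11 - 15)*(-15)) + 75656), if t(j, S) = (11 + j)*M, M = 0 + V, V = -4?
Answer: 1/72944 ≈ 1.3709e-5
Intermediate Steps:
M = -4 (M = 0 - 4 = -4)
t(j, S) = -44 - 4*j (t(j, S) = (11 + j)*(-4) = -44 - 4*j)
1/(t(667, (11 - 15)*(-15)) + 75656) = 1/((-44 - 4*667) + 75656) = 1/((-44 - 2668) + 75656) = 1/(-2712 + 75656) = 1/72944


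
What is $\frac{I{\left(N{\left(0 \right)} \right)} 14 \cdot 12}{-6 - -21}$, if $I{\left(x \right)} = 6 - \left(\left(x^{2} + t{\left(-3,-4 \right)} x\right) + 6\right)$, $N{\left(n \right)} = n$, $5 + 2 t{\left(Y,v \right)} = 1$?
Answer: $0$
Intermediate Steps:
$t{\left(Y,v \right)} = -2$ ($t{\left(Y,v \right)} = - \frac{5}{2} + \frac{1}{2} \cdot 1 = - \frac{5}{2} + \frac{1}{2} = -2$)
$I{\left(x \right)} = - x^{2} + 2 x$ ($I{\left(x \right)} = 6 - \left(\left(x^{2} - 2 x\right) + 6\right) = 6 - \left(6 + x^{2} - 2 x\right) = - x^{2} + 2 x$)
$\frac{I{\left(N{\left(0 \right)} \right)} 14 \cdot 12}{-6 - -21} = \frac{0 \left(2 - 0\right) 14 \cdot 12}{-6 - -21} = \frac{0 \left(2 + 0\right) 14 \cdot 12}{-6 + \left(-55 + 76\right)} = \frac{0 \cdot 2 \cdot 14 \cdot 12}{-6 + 21} = \frac{0 \cdot 14 \cdot 12}{15} = \frac{0 \cdot 12}{15} = \frac{1}{15} \cdot 0 = 0$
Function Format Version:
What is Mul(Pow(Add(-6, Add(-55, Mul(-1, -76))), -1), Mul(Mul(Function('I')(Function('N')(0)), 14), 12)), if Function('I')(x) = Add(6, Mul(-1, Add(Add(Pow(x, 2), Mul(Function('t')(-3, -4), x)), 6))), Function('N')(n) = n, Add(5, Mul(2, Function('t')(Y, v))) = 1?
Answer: 0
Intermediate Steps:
Function('t')(Y, v) = -2 (Function('t')(Y, v) = Add(Rational(-5, 2), Mul(Rational(1, 2), 1)) = Add(Rational(-5, 2), Rational(1, 2)) = -2)
Function('I')(x) = Add(Mul(-1, Pow(x, 2)), Mul(2, x)) (Function('I')(x) = Add(6, Mul(-1, Add(Add(Pow(x, 2), Mul(-2, x)), 6))) = Add(6, Mul(-1, Add(6, Pow(x, 2), Mul(-2, x)))) = Add(6, Add(-6, Mul(-1, Pow(x, 2)), Mul(2, x))) = Add(Mul(-1, Pow(x, 2)), Mul(2, x)))
Mul(Pow(Add(-6, Add(-55, Mul(-1, -76))), -1), Mul(Mul(Function('I')(Function('N')(0)), 14), 12)) = Mul(Pow(Add(-6, Add(-55, Mul(-1, -76))), -1), Mul(Mul(Mul(0, Add(2, Mul(-1, 0))), 14), 12)) = Mul(Pow(Add(-6, Add(-55, 76)), -1), Mul(Mul(Mul(0, Add(2, 0)), 14), 12)) = Mul(Pow(Add(-6, 21), -1), Mul(Mul(Mul(0, 2), 14), 12)) = Mul(Pow(15, -1), Mul(Mul(0, 14), 12)) = Mul(Rational(1, 15), Mul(0, 12)) = Mul(Rational(1, 15), 0) = 0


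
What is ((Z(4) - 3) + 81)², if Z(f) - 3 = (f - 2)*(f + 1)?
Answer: 8281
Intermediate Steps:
Z(f) = 3 + (1 + f)*(-2 + f) (Z(f) = 3 + (f - 2)*(f + 1) = 3 + (-2 + f)*(1 + f) = 3 + (1 + f)*(-2 + f))
((Z(4) - 3) + 81)² = (((1 + 4² - 1*4) - 3) + 81)² = (((1 + 16 - 4) - 3) + 81)² = ((13 - 3) + 81)² = (10 + 81)² = 91² = 8281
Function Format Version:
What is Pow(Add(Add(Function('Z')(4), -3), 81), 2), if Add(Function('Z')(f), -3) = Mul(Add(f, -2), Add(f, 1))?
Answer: 8281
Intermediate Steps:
Function('Z')(f) = Add(3, Mul(Add(1, f), Add(-2, f))) (Function('Z')(f) = Add(3, Mul(Add(f, -2), Add(f, 1))) = Add(3, Mul(Add(-2, f), Add(1, f))) = Add(3, Mul(Add(1, f), Add(-2, f))))
Pow(Add(Add(Function('Z')(4), -3), 81), 2) = Pow(Add(Add(Add(1, Pow(4, 2), Mul(-1, 4)), -3), 81), 2) = Pow(Add(Add(Add(1, 16, -4), -3), 81), 2) = Pow(Add(Add(13, -3), 81), 2) = Pow(Add(10, 81), 2) = Pow(91, 2) = 8281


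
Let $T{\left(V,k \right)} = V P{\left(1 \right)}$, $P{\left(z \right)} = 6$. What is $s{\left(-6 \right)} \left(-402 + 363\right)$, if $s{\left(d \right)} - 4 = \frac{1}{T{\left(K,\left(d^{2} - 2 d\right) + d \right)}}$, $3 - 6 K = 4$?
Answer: $-117$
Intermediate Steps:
$K = - \frac{1}{6}$ ($K = \frac{1}{2} - \frac{2}{3} = - \frac{1}{6} \approx -0.16667$)
$T{\left(V,k \right)} = 6 V$ ($T{\left(V,k \right)} = V 6 = 6 V$)
$s{\left(d \right)} = 3$ ($s{\left(d \right)} = 4 + \frac{1}{6 \left(- \frac{1}{6}\right)} = 4 + \frac{1}{-1} = 4 - 1 = 3$)
$s{\left(-6 \right)} \left(-402 + 363\right) = 3 \left(-402 + 363\right) = 3 \left(-39\right) = -117$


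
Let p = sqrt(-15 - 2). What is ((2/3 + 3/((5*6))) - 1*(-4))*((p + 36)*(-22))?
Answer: -18876/5 - 1573*I*sqrt(17)/15 ≈ -3775.2 - 432.38*I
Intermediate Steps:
p = I*sqrt(17) (p = sqrt(-17) = I*sqrt(17) ≈ 4.1231*I)
((2/3 + 3/((5*6))) - 1*(-4))*((p + 36)*(-22)) = ((2/3 + 3/((5*6))) - 1*(-4))*((I*sqrt(17) + 36)*(-22)) = ((2*(1/3) + 3/30) + 4)*((36 + I*sqrt(17))*(-22)) = ((2/3 + 3*(1/30)) + 4)*(-792 - 22*I*sqrt(17)) = ((2/3 + 1/10) + 4)*(-792 - 22*I*sqrt(17)) = (23/30 + 4)*(-792 - 22*I*sqrt(17)) = 143*(-792 - 22*I*sqrt(17))/30 = -18876/5 - 1573*I*sqrt(17)/15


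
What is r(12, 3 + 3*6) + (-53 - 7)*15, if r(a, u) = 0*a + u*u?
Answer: -459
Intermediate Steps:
r(a, u) = u² (r(a, u) = 0 + u² = u²)
r(12, 3 + 3*6) + (-53 - 7)*15 = (3 + 3*6)² + (-53 - 7)*15 = (3 + 18)² - 60*15 = 21² - 900 = 441 - 900 = -459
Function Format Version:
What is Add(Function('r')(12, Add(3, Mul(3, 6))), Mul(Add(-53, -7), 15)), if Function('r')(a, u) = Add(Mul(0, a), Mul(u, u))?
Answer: -459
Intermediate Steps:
Function('r')(a, u) = Pow(u, 2) (Function('r')(a, u) = Add(0, Pow(u, 2)) = Pow(u, 2))
Add(Function('r')(12, Add(3, Mul(3, 6))), Mul(Add(-53, -7), 15)) = Add(Pow(Add(3, Mul(3, 6)), 2), Mul(Add(-53, -7), 15)) = Add(Pow(Add(3, 18), 2), Mul(-60, 15)) = Add(Pow(21, 2), -900) = Add(441, -900) = -459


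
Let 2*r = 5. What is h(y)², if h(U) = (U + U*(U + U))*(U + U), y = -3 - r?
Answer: 366025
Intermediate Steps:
r = 5/2 (r = (½)*5 = 5/2 ≈ 2.5000)
y = -11/2 (y = -3 - 1*5/2 = -3 - 5/2 = -11/2 ≈ -5.5000)
h(U) = 2*U*(U + 2*U²) (h(U) = (U + U*(2*U))*(2*U) = (U + 2*U²)*(2*U) = 2*U*(U + 2*U²))
h(y)² = ((-11/2)²*(2 + 4*(-11/2)))² = (121*(2 - 22)/4)² = ((121/4)*(-20))² = (-605)² = 366025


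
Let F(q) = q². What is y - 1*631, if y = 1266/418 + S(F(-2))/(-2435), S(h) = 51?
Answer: -319594669/508915 ≈ -627.99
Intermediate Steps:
y = 1530696/508915 (y = 1266/418 + 51/(-2435) = 1266*(1/418) + 51*(-1/2435) = 633/209 - 51/2435 = 1530696/508915 ≈ 3.0078)
y - 1*631 = 1530696/508915 - 1*631 = 1530696/508915 - 631 = -319594669/508915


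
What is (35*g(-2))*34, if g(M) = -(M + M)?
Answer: 4760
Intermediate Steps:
g(M) = -2*M
(35*g(-2))*34 = (35*(-2*(-2)))*34 = (35*4)*34 = 140*34 = 4760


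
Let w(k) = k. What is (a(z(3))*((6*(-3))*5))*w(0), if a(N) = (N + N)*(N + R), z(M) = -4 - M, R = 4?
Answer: 0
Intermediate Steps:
a(N) = 2*N*(4 + N) (a(N) = (N + N)*(N + 4) = (2*N)*(4 + N) = 2*N*(4 + N))
(a(z(3))*((6*(-3))*5))*w(0) = ((2*(-4 - 1*3)*(4 + (-4 - 1*3)))*((6*(-3))*5))*0 = ((2*(-4 - 3)*(4 + (-4 - 3)))*(-18*5))*0 = ((2*(-7)*(4 - 7))*(-90))*0 = ((2*(-7)*(-3))*(-90))*0 = (42*(-90))*0 = -3780*0 = 0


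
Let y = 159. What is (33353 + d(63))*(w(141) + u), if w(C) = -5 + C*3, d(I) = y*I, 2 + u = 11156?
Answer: 501877640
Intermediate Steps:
u = 11154 (u = -2 + 11156 = 11154)
d(I) = 159*I
w(C) = -5 + 3*C
(33353 + d(63))*(w(141) + u) = (33353 + 159*63)*((-5 + 3*141) + 11154) = (33353 + 10017)*((-5 + 423) + 11154) = 43370*(418 + 11154) = 43370*11572 = 501877640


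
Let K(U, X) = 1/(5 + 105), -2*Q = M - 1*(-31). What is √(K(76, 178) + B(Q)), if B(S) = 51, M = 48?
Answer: √617210/110 ≈ 7.1421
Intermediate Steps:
Q = -79/2 (Q = -(48 - 1*(-31))/2 = -(48 + 31)/2 = -½*79 = -79/2 ≈ -39.500)
K(U, X) = 1/110
√(K(76, 178) + B(Q)) = √(1/110 + 51) = √(5611/110) = √617210/110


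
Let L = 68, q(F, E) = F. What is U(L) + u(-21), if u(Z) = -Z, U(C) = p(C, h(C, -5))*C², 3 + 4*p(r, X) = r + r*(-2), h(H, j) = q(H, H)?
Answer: -82055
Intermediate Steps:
h(H, j) = H
p(r, X) = -¾ - r/4 (p(r, X) = -¾ + (r + r*(-2))/4 = -¾ + (r - 2*r)/4 = -¾ + (-r)/4 = -¾ - r/4)
U(C) = C²*(-¾ - C/4) (U(C) = (-¾ - C/4)*C² = C²*(-¾ - C/4))
U(L) + u(-21) = (¼)*68²*(-3 - 1*68) - 1*(-21) = (¼)*4624*(-3 - 68) + 21 = (¼)*4624*(-71) + 21 = -82076 + 21 = -82055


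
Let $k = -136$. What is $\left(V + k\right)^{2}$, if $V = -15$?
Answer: $22801$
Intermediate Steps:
$\left(V + k\right)^{2} = \left(-15 - 136\right)^{2} = \left(-151\right)^{2} = 22801$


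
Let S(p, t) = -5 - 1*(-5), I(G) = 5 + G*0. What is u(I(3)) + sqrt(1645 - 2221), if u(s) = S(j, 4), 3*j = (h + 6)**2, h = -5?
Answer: 24*I ≈ 24.0*I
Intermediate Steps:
I(G) = 5 (I(G) = 5 + 0 = 5)
j = 1/3 (j = (-5 + 6)**2/3 = (1/3)*1**2 = (1/3)*1 = 1/3 ≈ 0.33333)
S(p, t) = 0 (S(p, t) = -5 + 5 = 0)
u(s) = 0
u(I(3)) + sqrt(1645 - 2221) = 0 + sqrt(1645 - 2221) = 0 + sqrt(-576) = 0 + 24*I = 24*I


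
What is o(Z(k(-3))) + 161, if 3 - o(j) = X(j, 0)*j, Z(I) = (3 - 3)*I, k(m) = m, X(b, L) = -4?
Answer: 164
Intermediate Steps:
Z(I) = 0 (Z(I) = 0*I = 0)
o(j) = 3 + 4*j (o(j) = 3 - (-4)*j = 3 + 4*j)
o(Z(k(-3))) + 161 = (3 + 4*0) + 161 = (3 + 0) + 161 = 3 + 161 = 164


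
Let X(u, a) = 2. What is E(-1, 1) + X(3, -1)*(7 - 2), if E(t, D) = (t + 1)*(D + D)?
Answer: 10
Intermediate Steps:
E(t, D) = 2*D*(1 + t) (E(t, D) = (1 + t)*(2*D) = 2*D*(1 + t))
E(-1, 1) + X(3, -1)*(7 - 2) = 2*1*(1 - 1) + 2*(7 - 2) = 2*1*0 + 2*5 = 0 + 10 = 10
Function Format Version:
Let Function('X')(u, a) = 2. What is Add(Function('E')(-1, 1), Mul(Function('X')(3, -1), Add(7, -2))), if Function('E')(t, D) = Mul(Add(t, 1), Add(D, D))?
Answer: 10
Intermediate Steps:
Function('E')(t, D) = Mul(2, D, Add(1, t)) (Function('E')(t, D) = Mul(Add(1, t), Mul(2, D)) = Mul(2, D, Add(1, t)))
Add(Function('E')(-1, 1), Mul(Function('X')(3, -1), Add(7, -2))) = Add(Mul(2, 1, Add(1, -1)), Mul(2, Add(7, -2))) = Add(Mul(2, 1, 0), Mul(2, 5)) = Add(0, 10) = 10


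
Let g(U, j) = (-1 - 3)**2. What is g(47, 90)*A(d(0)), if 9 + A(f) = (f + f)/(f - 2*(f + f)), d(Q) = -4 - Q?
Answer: -464/3 ≈ -154.67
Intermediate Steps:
g(U, j) = 16 (g(U, j) = (-4)**2 = 16)
A(f) = -29/3 (A(f) = -9 + (f + f)/(f - 2*(f + f)) = -9 + (2*f)/(f - 4*f) = -9 + (2*f)/((-3*f)) = -9 + (2*f)*(-1/(3*f)) = -9 - 2/3 = -29/3)
g(47, 90)*A(d(0)) = 16*(-29/3) = -464/3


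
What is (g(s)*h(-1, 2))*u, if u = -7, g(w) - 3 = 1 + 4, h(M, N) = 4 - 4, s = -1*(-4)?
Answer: 0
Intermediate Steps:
s = 4
h(M, N) = 0
g(w) = 8 (g(w) = 3 + (1 + 4) = 3 + 5 = 8)
(g(s)*h(-1, 2))*u = (8*0)*(-7) = 0*(-7) = 0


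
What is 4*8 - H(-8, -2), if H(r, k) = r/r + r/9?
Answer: 287/9 ≈ 31.889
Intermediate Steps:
H(r, k) = 1 + r/9 (H(r, k) = 1 + r*(⅑) = 1 + r/9)
4*8 - H(-8, -2) = 4*8 - (1 + (⅑)*(-8)) = 32 - (1 - 8/9) = 32 - 1*⅑ = 32 - ⅑ = 287/9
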